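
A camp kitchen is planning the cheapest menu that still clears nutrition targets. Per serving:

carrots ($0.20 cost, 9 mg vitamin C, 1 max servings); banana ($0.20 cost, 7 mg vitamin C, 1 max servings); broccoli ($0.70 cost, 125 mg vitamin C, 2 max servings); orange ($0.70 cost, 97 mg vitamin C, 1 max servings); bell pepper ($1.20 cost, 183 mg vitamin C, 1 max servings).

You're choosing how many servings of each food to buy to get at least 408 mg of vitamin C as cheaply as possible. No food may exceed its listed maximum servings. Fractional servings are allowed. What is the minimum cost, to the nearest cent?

$2.44

Cost per mg of vitamin C: broccoli $0.0056, bell pepper $0.0066, orange $0.0072, carrots $0.0222, banana $0.0286.
Take 2 servings of broccoli: +250.0 mg vitamin C for $1.40 (total $1.40, still need 158.0 mg).
Take 0.8634 servings of bell pepper: +158.0 mg vitamin C for $1.04 (total $2.44, still need 0.0 mg).
Greedy by cheapest-per-mg is optimal for a single linear constraint, so the minimum cost is $2.44.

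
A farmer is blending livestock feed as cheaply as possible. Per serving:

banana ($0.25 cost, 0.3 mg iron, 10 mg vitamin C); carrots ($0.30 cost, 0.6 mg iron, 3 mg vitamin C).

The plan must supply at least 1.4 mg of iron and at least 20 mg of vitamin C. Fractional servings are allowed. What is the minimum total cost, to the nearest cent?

$0.85

Minimising a linear cost over {iron ≥ 1.4, vitamin C ≥ 20, servings ≥ 0} — the optimum is at a vertex, using one or two foods.
banana only: max(1.4/0.3, 20/10) = 4.667 servings → $1.17.
carrots only: max(1.4/0.6, 20/3) = 6.667 servings → $2.00.
banana + carrots with both tight: 1.529 servings and 1.569 servings → $0.85.
So the least-cost plan costs $0.85.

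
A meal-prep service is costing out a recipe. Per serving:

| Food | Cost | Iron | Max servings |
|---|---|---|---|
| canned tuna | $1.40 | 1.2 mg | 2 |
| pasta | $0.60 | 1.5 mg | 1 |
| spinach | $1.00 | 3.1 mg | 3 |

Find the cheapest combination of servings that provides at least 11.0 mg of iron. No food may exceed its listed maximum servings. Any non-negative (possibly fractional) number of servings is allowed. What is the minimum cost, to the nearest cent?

$3.83

Cost per mg of iron: spinach $0.3226, pasta $0.4000, canned tuna $1.1667.
Take 3 servings of spinach: +9.3 mg iron for $3.00 (total $3.00, still need 1.7 mg).
Take 1 serving of pasta: +1.5 mg iron for $0.60 (total $3.60, still need 0.2 mg).
Take 0.1667 servings of canned tuna: +0.2 mg iron for $0.23 (total $3.83, still need 0.0 mg).
Greedy by cheapest-per-mg is optimal for a single linear constraint, so the minimum cost is $3.83.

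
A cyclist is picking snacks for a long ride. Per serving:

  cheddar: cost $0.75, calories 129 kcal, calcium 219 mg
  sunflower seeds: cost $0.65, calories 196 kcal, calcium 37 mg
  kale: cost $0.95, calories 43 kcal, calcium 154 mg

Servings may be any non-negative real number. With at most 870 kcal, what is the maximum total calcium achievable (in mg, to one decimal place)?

Calcium per kcal: kale 3.581, cheddar 1.698, sunflower seeds 0.1888.
With no serving limits, spend the whole calories allowance on kale: 870 kcal / 43 kcal × 154 mg = 3115.8 mg.

3115.8 mg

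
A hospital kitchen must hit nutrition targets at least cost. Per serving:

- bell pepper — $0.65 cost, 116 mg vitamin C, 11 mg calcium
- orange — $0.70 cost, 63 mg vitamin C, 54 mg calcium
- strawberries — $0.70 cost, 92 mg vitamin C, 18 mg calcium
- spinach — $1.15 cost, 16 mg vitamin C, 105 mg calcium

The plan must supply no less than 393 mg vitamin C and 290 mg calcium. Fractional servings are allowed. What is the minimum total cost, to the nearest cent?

$4.03

A basic optimal solution has at most two foods positive. Try each food alone and each pair with both targets met exactly.
bell pepper only: max(393/116, 290/11) = 26.36 servings → $17.14.
orange only: max(393/63, 290/54) = 6.238 servings → $4.37.
strawberries only: max(393/92, 290/18) = 16.11 servings → $11.28.
spinach only: max(393/16, 290/105) = 24.56 servings → $28.25.
bell pepper + orange with both tight: 0.5299 servings and 5.262 servings → $4.03.
bell pepper + strawberries: intersection lies outside the first quadrant.
bell pepper + spinach with both tight: 3.051 servings and 2.442 servings → $4.79.
orange + strawberries with both tight: 5.114 servings and 0.77 servings → $4.12.
orange + spinach: intersection lies outside the first quadrant.
strawberries + spinach with both tight: 3.908 servings and 2.092 servings → $5.14.
The minimum over all feasible corners is $4.03.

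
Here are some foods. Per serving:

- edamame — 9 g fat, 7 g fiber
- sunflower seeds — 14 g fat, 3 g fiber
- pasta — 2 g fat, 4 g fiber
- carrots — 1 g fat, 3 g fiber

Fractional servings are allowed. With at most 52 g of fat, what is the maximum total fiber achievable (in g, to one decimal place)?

Fiber per g fat: carrots 3, pasta 2, edamame 0.7778, sunflower seeds 0.2143.
With no serving limits, spend the whole fat allowance on carrots: 52 g / 1 g × 3 g = 156.0 g.

156.0 g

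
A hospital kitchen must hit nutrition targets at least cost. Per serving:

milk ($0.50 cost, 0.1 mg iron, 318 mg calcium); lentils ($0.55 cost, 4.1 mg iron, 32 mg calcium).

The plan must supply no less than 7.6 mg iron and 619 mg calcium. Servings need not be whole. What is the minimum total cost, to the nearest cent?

$1.88

Two binding constraints pin down two serving amounts, so the optimal mix uses at most two foods. The candidates are each food alone (scaled to the tighter of iron/calcium) and each pair with both constraints tight.
milk only: max(7.6/0.1, 619/318) = 76 servings → $38.00.
lentils only: max(7.6/4.1, 619/32) = 19.34 servings → $10.64.
milk + lentils with both tight: 1.764 servings and 1.811 servings → $1.88.
The minimum over all feasible corners is $1.88.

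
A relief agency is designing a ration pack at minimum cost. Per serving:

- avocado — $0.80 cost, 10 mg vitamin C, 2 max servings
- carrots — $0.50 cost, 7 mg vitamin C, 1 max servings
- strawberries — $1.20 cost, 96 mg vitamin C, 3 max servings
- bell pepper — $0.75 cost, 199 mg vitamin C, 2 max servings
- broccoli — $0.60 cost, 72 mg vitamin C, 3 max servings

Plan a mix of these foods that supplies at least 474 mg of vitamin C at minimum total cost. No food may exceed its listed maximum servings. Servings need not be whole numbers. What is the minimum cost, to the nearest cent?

Cost per mg of vitamin C: bell pepper $0.0038, broccoli $0.0083, strawberries $0.0125, carrots $0.0714, avocado $0.0800.
Take 2 servings of bell pepper: +398.0 mg vitamin C for $1.50 (total $1.50, still need 76.0 mg).
Take 1.056 servings of broccoli: +76.0 mg vitamin C for $0.63 (total $2.13, still need 0.0 mg).
Filling from the cheapest source first is optimal under one linear minimum: $2.13.

$2.13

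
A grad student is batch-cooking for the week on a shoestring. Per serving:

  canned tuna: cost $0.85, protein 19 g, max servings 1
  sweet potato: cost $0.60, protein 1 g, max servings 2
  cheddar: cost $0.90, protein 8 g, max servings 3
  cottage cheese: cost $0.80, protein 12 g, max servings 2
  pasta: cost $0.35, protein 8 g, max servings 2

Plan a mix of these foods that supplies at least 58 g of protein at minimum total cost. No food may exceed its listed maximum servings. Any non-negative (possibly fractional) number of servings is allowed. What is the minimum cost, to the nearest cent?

$3.08

Cost per g of protein: pasta $0.0437, canned tuna $0.0447, cottage cheese $0.0667, cheddar $0.1125, sweet potato $0.6000.
Take 2 servings of pasta: +16.0 g protein for $0.70 (total $0.70, still need 42.0 g).
Take 1 serving of canned tuna: +19.0 g protein for $0.85 (total $1.55, still need 23.0 g).
Take 1.917 servings of cottage cheese: +23.0 g protein for $1.53 (total $3.08, still need 0.0 g).
Greedy by cheapest-per-g is optimal for a single linear constraint, so the minimum cost is $3.08.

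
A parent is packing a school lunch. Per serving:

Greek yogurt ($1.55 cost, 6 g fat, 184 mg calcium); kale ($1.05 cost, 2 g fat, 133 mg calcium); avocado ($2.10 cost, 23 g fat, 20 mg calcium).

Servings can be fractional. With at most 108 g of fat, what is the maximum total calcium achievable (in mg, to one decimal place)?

7182.0 mg

Calcium per g fat: kale 66.5, Greek yogurt 30.67, avocado 0.8696.
With no serving limits, spend the whole fat allowance on kale: 108 g / 2 g × 133 mg = 7182.0 mg.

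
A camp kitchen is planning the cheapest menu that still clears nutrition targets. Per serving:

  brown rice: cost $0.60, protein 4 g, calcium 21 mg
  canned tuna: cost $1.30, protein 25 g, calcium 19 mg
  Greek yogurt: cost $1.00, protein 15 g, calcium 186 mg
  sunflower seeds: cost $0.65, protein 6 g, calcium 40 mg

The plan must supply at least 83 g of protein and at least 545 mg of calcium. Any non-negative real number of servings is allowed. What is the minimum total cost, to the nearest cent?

$4.92

The cheapest plan sits at a corner of the feasible region — with two constraints it uses at most two foods.
brown rice only: max(83/4, 545/21) = 25.95 servings → $15.57.
canned tuna only: max(83/25, 545/19) = 28.68 servings → $37.29.
Greek yogurt only: max(83/15, 545/186) = 5.533 servings → $5.53.
sunflower seeds only: max(83/6, 545/40) = 13.83 servings → $8.99.
brown rice + canned tuna with both targets exact would need a negative amount; discard.
brown rice + Greek yogurt with both tight: 16.93 servings and 1.019 servings → $11.18.
brown rice + sunflower seeds with both tight: 1.471 servings and 12.85 servings → $9.24.
canned tuna + Greek yogurt with both tight: 1.664 servings and 2.76 servings → $4.92.
canned tuna + sunflower seeds with both tight: 0.05643 servings and 13.6 servings → $8.91.
Greek yogurt + sunflower seeds with both targets exact would need a negative amount; discard.
The minimum over all feasible corners is $4.92.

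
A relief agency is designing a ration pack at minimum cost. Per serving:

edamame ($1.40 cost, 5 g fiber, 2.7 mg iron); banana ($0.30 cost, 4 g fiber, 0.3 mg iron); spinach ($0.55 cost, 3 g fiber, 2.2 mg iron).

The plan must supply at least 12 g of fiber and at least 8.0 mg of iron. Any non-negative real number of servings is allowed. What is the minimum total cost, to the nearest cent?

For a min-cost LP with two ≥-constraints, a basic feasible solution has at most two positive variables.
edamame only: max(12/5, 8.0/2.7) = 2.963 servings → $4.15.
banana only: max(12/4, 8.0/0.3) = 26.67 servings → $8.00.
spinach only: max(12/3, 8.0/2.2) = 4 servings → $2.20.
edamame + banana: intersection lies outside the first quadrant.
edamame + spinach with both tight: 0.8276 servings and 2.621 servings → $2.60.
banana + spinach with both tight: 0.3038 servings and 3.595 servings → $2.07.
The minimum over all feasible corners is $2.07.

$2.07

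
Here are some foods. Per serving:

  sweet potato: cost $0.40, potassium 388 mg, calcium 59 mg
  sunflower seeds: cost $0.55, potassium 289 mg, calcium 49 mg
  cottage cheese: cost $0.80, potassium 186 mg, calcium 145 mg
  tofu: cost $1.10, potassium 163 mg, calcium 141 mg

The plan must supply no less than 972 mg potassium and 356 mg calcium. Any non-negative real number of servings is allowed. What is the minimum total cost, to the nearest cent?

For a min-cost LP with two ≥-constraints, a basic feasible solution has at most two positive variables.
sweet potato only: max(972/388, 356/59) = 6.034 servings → $2.41.
sunflower seeds only: max(972/289, 356/49) = 7.265 servings → $4.00.
cottage cheese only: max(972/186, 356/145) = 5.226 servings → $4.18.
tofu only: max(972/163, 356/141) = 5.963 servings → $6.56.
sweet potato + sunflower seeds with both targets exact would need a negative amount; discard.
sweet potato + cottage cheese with both tight: 1.65 servings and 1.784 servings → $2.09.
sweet potato + tofu with both tight: 1.753 servings and 1.791 servings → $2.67.
sunflower seeds + cottage cheese with both tight: 2.279 servings and 1.685 servings → $2.60.
sunflower seeds + tofu with both tight: 2.412 servings and 1.687 servings → $3.18.
cottage cheese + tofu with both targets exact would need a negative amount; discard.
Cheapest feasible corner: $2.09.

$2.09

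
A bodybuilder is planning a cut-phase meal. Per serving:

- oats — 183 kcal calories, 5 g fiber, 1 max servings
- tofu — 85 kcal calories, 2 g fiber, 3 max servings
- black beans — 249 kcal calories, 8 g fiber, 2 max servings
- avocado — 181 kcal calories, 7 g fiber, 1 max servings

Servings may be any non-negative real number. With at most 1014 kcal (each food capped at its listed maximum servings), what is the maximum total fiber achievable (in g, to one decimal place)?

Fiber per kcal: avocado 0.03867, black beans 0.03213, oats 0.02732, tofu 0.02353.
Take 1 serving of avocado: uses 181 kcal, +7.0 g fiber (running total 7.0 g).
Take 2 servings of black beans: uses 498 kcal, +16.0 g fiber (running total 23.0 g).
Take 1 serving of oats: uses 183 kcal, +5.0 g fiber (running total 28.0 g).
Take 1.788 servings of tofu: uses 152 kcal, +3.6 g fiber (running total 31.6 g).
Filling greedily by fiber-per-kcal is optimal for one linear limit, giving 31.6 g.

31.6 g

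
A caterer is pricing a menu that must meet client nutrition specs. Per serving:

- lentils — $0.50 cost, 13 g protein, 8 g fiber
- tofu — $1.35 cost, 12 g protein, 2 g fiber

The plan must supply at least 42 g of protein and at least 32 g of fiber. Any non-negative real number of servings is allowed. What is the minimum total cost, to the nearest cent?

$2.00

This is a tiny linear program; its minimum lies at a vertex of the feasible set. List the vertices and price them.
lentils only: max(42/13, 32/8) = 4 servings → $2.00.
tofu only: max(42/12, 32/2) = 16 servings → $21.60.
lentils + tofu: the both-tight solution has a negative serving — not a feasible corner.
Cheapest feasible corner: $2.00.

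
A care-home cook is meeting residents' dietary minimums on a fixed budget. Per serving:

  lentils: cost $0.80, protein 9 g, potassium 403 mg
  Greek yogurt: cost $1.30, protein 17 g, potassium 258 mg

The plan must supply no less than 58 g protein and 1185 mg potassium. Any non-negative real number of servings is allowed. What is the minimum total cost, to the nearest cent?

An LP optimum is at a vertex; with two nutrient constraints at most two foods are used. Check each candidate.
lentils only: max(58/9, 1185/403) = 6.444 servings → $5.16.
Greek yogurt only: max(58/17, 1185/258) = 4.593 servings → $5.97.
lentils + Greek yogurt with both tight: 1.144 servings and 2.806 servings → $4.56.
So the least-cost plan costs $4.56.

$4.56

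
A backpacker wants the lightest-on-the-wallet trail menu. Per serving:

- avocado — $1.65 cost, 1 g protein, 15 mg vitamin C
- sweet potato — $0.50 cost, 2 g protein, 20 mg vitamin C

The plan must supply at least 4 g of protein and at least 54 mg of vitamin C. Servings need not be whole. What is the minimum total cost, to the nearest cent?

$1.35

avocado only: max(4/1, 54/15) = 4 servings → $6.60.
sweet potato only: max(4/2, 54/20) = 2.7 servings → $1.35.
avocado + sweet potato with both tight: 2.8 servings and 0.6 servings → $4.92.
So the least-cost plan costs $1.35.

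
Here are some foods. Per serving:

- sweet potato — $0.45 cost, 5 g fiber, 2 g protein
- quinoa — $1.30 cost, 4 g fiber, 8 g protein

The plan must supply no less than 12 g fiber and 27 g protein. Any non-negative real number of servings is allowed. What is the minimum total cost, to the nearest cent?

$4.39

At the optimum either one food covers both requirements or two foods hit both targets exactly; no other combination can be cheaper.
sweet potato only: max(12/5, 27/2) = 13.5 servings → $6.08.
quinoa only: max(12/4, 27/8) = 3.375 servings → $4.39.
sweet potato + quinoa: intersection lies outside the first quadrant.
The minimum over all feasible corners is $4.39.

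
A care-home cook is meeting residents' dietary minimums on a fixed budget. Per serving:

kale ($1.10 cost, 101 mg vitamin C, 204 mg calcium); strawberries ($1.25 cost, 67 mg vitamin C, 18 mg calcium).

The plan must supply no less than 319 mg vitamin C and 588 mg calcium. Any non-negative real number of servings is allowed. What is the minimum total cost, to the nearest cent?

A basic optimal solution has at most two foods positive. Try each food alone and each pair with both targets met exactly.
kale only: max(319/101, 588/204) = 3.158 servings → $3.47.
strawberries only: max(319/67, 588/18) = 32.67 servings → $40.83.
kale + strawberries with both tight: 2.84 servings and 0.48 servings → $3.72.
Cheapest feasible corner: $3.47.

$3.47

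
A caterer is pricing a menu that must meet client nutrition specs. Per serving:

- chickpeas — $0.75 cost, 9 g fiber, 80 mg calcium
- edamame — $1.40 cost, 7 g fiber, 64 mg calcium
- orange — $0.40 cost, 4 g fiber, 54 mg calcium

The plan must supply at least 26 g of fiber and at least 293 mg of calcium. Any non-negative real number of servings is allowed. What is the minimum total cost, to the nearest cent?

This is a tiny linear program; its minimum lies at a vertex of the feasible set. List the vertices and price them.
chickpeas only: max(26/9, 293/80) = 3.663 servings → $2.75.
edamame only: max(26/7, 293/64) = 4.578 servings → $6.41.
orange only: max(26/4, 293/54) = 6.5 servings → $2.60.
chickpeas + edamame with both targets exact would need a negative amount; discard.
chickpeas + orange with both tight: 1.398 servings and 3.355 servings → $2.39.
edamame + orange with both tight: 1.902 servings and 3.172 servings → $3.93.
Cheapest feasible corner: $2.39.

$2.39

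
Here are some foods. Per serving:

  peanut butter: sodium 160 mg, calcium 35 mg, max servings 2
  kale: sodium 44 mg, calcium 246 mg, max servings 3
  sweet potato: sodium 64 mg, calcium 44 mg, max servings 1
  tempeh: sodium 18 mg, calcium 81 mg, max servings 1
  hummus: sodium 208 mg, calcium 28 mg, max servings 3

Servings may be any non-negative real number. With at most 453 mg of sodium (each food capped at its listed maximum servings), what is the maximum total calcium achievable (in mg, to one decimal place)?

Calcium per mg sodium: kale 5.591, tempeh 4.5, sweet potato 0.6875, peanut butter 0.2188, hummus 0.1346.
Take 3 servings of kale: uses 132 mg sodium, +738.0 mg calcium (running total 738.0 mg).
Take 1 serving of tempeh: uses 18 mg sodium, +81.0 mg calcium (running total 819.0 mg).
Take 1 serving of sweet potato: uses 64 mg sodium, +44.0 mg calcium (running total 863.0 mg).
Take 1.494 servings of peanut butter: uses 239 mg sodium, +52.3 mg calcium (running total 915.3 mg).
Filling greedily by calcium-per-mg sodium is optimal for one linear limit, giving 915.3 mg.

915.3 mg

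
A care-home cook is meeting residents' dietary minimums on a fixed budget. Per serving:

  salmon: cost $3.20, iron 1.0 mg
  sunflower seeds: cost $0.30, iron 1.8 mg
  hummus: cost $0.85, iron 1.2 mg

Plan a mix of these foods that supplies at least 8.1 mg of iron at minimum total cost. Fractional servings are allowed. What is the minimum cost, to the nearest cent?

Cost per mg of iron: sunflower seeds $0.1667, hummus $0.7083, salmon $3.2000.
With no serving limits, use only sunflower seeds: 8.1 mg / 1.8 mg = 4.5 servings × $0.30 = $1.35.

$1.35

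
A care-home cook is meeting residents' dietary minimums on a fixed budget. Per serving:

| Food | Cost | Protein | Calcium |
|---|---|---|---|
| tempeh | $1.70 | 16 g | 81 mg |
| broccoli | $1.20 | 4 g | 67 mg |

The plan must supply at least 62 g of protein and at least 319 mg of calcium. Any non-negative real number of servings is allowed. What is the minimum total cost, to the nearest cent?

$6.67

This is a tiny linear program; its minimum lies at a vertex of the feasible set. List the vertices and price them.
tempeh only: max(62/16, 319/81) = 3.938 servings → $6.70.
broccoli only: max(62/4, 319/67) = 15.5 servings → $18.60.
tempeh + broccoli with both tight: 3.848 servings and 0.1096 servings → $6.67.
Cheapest feasible corner: $6.67.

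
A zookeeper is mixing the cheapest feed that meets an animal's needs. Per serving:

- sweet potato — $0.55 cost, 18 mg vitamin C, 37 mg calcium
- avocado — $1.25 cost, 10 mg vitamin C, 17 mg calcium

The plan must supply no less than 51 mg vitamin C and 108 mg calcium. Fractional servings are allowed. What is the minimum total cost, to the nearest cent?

$1.61

This is a tiny linear program; its minimum lies at a vertex of the feasible set. List the vertices and price them.
sweet potato only: max(51/18, 108/37) = 2.919 servings → $1.61.
avocado only: max(51/10, 108/17) = 6.353 servings → $7.94.
sweet potato + avocado with both targets exact would need a negative amount; discard.
So the least-cost plan costs $1.61.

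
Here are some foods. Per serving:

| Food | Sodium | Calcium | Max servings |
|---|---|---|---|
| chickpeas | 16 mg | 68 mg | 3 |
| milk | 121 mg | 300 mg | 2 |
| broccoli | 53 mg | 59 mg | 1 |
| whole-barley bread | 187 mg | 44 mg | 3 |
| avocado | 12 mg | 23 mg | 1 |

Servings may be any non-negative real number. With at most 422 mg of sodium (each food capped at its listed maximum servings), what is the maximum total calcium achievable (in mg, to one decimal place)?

901.8 mg

Calcium per mg sodium: chickpeas 4.25, milk 2.479, avocado 1.917, broccoli 1.113, whole-barley bread 0.2353.
Take 3 servings of chickpeas: uses 48 mg sodium, +204.0 mg calcium (running total 204.0 mg).
Take 2 servings of milk: uses 242 mg sodium, +600.0 mg calcium (running total 804.0 mg).
Take 1 serving of avocado: uses 12 mg sodium, +23.0 mg calcium (running total 827.0 mg).
Take 1 serving of broccoli: uses 53 mg sodium, +59.0 mg calcium (running total 886.0 mg).
Take 0.3583 servings of whole-barley bread: uses 67 mg sodium, +15.8 mg calcium (running total 901.8 mg).
Filling greedily by calcium-per-mg sodium is optimal for one linear limit, giving 901.8 mg.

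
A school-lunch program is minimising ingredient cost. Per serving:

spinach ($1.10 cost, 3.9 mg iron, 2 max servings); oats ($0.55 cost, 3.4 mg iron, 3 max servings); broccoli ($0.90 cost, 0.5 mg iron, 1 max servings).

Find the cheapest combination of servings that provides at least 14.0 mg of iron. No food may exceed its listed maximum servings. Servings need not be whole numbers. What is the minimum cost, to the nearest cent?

Cost per mg of iron: oats $0.1618, spinach $0.2821, broccoli $1.8000.
Take 3 servings of oats: +10.2 mg iron for $1.65 (total $1.65, still need 3.8 mg).
Take 0.9744 servings of spinach: +3.8 mg iron for $1.07 (total $2.72, still need 0.0 mg).
Greedy by cheapest-per-mg is optimal for a single linear constraint, so the minimum cost is $2.72.

$2.72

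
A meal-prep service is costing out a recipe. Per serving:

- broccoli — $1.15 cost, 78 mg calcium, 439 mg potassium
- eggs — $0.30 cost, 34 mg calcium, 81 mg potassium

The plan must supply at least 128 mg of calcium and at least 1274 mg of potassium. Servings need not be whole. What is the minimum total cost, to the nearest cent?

An LP optimum is at a vertex; with two nutrient constraints at most two foods are used. Check each candidate.
broccoli only: max(128/78, 1274/439) = 2.902 servings → $3.34.
eggs only: max(128/34, 1274/81) = 15.73 servings → $4.72.
broccoli + eggs with both targets exact would need a negative amount; discard.
So the least-cost plan costs $3.34.

$3.34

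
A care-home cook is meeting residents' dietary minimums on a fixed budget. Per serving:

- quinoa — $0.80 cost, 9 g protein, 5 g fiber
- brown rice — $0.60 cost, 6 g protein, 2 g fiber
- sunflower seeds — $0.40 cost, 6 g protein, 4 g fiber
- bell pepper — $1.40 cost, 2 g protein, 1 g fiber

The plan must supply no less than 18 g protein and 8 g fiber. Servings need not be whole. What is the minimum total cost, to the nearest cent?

The cheapest plan sits at a corner of the feasible region — with two constraints it uses at most two foods.
quinoa only: max(18/9, 8/5) = 2 servings → $1.60.
brown rice only: max(18/6, 8/2) = 4 servings → $2.40.
sunflower seeds only: max(18/6, 8/4) = 3 servings → $1.20.
bell pepper only: max(18/2, 8/1) = 9 servings → $12.60.
quinoa + brown rice with both tight: 1 serving and 1.5 servings → $1.70.
quinoa + sunflower seeds: intersection lies outside the first quadrant.
quinoa + bell pepper with both targets exact would need a negative amount; discard.
brown rice + sunflower seeds with both tight: 2 servings and 1 serving → $1.60.
brown rice + bell pepper with both tight: 1 serving and 6 servings → $9.00.
sunflower seeds + bell pepper: the both-tight solution has a negative serving — not a feasible corner.
So the least-cost plan costs $1.20.

$1.20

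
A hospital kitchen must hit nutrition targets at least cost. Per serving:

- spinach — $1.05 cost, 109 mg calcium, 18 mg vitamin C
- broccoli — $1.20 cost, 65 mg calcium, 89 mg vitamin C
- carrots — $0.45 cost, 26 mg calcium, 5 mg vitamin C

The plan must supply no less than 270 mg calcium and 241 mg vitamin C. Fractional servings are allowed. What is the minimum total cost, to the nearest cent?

$4.04

Two binding constraints pin down two serving amounts, so the optimal mix uses at most two foods. The candidates are each food alone (scaled to the tighter of calcium/vitamin C) and each pair with both constraints tight.
spinach only: max(270/109, 241/18) = 13.39 servings → $14.06.
broccoli only: max(270/65, 241/89) = 4.154 servings → $4.98.
carrots only: max(270/26, 241/5) = 48.2 servings → $21.69.
spinach + broccoli with both tight: 0.9805 servings and 2.51 servings → $4.04.
spinach + carrots with both targets exact would need a negative amount; discard.
broccoli + carrots with both tight: 2.472 servings and 4.206 servings → $4.86.
So the least-cost plan costs $4.04.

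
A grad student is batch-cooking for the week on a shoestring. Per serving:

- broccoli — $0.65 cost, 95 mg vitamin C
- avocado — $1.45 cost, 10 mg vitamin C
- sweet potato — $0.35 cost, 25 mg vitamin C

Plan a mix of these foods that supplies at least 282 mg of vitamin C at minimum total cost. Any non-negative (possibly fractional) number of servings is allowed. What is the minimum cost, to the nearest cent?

Cost per mg of vitamin C: broccoli $0.0068, sweet potato $0.0140, avocado $0.1450.
With no serving limits, use only broccoli: 282 mg / 95 mg = 2.968 servings × $0.65 = $1.93.

$1.93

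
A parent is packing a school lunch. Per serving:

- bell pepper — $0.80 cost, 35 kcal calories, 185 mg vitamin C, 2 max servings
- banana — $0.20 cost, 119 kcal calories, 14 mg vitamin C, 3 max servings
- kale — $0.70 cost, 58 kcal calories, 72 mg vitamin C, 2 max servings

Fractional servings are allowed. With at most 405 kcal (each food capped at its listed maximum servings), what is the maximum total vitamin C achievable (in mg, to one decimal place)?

539.8 mg

Vitamin C per kcal: bell pepper 5.286, kale 1.241, banana 0.1176.
Take 2 servings of bell pepper: uses 70 kcal, +370.0 mg vitamin C (running total 370.0 mg).
Take 2 servings of kale: uses 116 kcal, +144.0 mg vitamin C (running total 514.0 mg).
Take 1.84 servings of banana: uses 219 kcal, +25.8 mg vitamin C (running total 539.8 mg).
Filling greedily by vitamin C-per-kcal is optimal for one linear limit, giving 539.8 mg.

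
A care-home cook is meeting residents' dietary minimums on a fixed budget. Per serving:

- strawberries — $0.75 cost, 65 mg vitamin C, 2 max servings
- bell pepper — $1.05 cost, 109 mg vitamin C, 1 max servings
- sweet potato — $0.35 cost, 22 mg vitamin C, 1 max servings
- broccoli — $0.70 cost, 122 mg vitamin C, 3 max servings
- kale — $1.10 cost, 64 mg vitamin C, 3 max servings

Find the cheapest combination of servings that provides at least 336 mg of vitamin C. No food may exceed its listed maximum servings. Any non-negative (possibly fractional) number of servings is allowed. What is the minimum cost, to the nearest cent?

$1.93

Cost per mg of vitamin C: broccoli $0.0057, bell pepper $0.0096, strawberries $0.0115, sweet potato $0.0159, kale $0.0172.
Take 2.754 servings of broccoli: +336.0 mg vitamin C for $1.93 (total $1.93, still need 0.0 mg).
Filling from the cheapest source first is optimal under one linear minimum: $1.93.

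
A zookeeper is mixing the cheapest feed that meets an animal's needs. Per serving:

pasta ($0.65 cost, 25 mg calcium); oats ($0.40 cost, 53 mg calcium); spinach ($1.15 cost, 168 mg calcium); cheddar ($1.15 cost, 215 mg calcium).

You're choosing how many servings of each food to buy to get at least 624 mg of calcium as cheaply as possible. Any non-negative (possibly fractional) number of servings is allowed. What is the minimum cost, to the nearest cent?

Cost per mg of calcium: cheddar $0.0053, spinach $0.0068, oats $0.0075, pasta $0.0260.
With no serving limits, use only cheddar: 624 mg / 215 mg = 2.902 servings × $1.15 = $3.34.

$3.34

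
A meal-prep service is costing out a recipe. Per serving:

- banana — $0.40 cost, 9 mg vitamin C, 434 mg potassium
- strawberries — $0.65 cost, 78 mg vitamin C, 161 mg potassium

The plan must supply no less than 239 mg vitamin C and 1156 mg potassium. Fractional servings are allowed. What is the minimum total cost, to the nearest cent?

$2.51

For a min-cost LP with two ≥-constraints, a basic feasible solution has at most two positive variables.
banana only: max(239/9, 1156/434) = 26.56 servings → $10.62.
strawberries only: max(239/78, 1156/161) = 7.18 servings → $4.67.
banana + strawberries with both tight: 1.595 servings and 2.88 servings → $2.51.
Cheapest feasible corner: $2.51.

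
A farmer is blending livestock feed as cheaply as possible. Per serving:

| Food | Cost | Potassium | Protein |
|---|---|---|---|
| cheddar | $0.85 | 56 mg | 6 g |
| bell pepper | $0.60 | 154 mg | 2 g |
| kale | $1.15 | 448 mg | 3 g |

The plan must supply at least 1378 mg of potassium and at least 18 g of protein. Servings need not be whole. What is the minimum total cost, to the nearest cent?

An LP optimum is at a vertex; with two nutrient constraints at most two foods are used. Check each candidate.
cheddar only: max(1378/56, 18/6) = 24.61 servings → $20.92.
bell pepper only: max(1378/154, 18/2) = 9 servings → $5.40.
kale only: max(1378/448, 18/3) = 6 servings → $6.90.
cheddar + bell pepper with both tight: 0.0197 servings and 8.941 servings → $5.38.
cheddar + kale with both tight: 1.56 servings and 2.881 servings → $4.64.
bell pepper + kale with both targets exact would need a negative amount; discard.
Cheapest feasible corner: $4.64.

$4.64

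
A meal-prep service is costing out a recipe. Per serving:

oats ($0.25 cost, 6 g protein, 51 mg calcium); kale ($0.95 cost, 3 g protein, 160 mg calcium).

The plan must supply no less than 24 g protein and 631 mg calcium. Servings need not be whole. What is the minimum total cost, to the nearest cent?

$3.09

Check every corner: each single food scaled to meet both minima, and each pair solved so both constraints bind.
oats only: max(24/6, 631/51) = 12.37 servings → $3.09.
kale only: max(24/3, 631/160) = 8 servings → $7.60.
oats + kale with both tight: 2.413 servings and 3.175 servings → $3.62.
The minimum over all feasible corners is $3.09.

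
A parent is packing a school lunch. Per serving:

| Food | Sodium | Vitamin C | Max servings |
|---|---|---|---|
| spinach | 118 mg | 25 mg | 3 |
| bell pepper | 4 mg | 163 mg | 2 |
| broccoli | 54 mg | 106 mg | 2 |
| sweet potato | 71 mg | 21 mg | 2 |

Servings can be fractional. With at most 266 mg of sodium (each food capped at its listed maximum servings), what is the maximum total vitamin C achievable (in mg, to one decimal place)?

581.7 mg

Vitamin C per mg sodium: bell pepper 40.75, broccoli 1.963, sweet potato 0.2958, spinach 0.2119.
Take 2 servings of bell pepper: uses 8 mg sodium, +326.0 mg vitamin C (running total 326.0 mg).
Take 2 servings of broccoli: uses 108 mg sodium, +212.0 mg vitamin C (running total 538.0 mg).
Take 2 servings of sweet potato: uses 142 mg sodium, +42.0 mg vitamin C (running total 580.0 mg).
Take 0.0678 servings of spinach: uses 8 mg sodium, +1.7 mg vitamin C (running total 581.7 mg).
Filling greedily by vitamin C-per-mg sodium is optimal for one linear limit, giving 581.7 mg.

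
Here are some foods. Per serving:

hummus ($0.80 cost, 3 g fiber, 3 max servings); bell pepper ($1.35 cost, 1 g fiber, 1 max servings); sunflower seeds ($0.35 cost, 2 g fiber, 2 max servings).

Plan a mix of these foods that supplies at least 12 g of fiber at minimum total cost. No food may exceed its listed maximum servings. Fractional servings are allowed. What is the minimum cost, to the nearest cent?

Cost per g of fiber: sunflower seeds $0.1750, hummus $0.2667, bell pepper $1.3500.
Take 2 servings of sunflower seeds: +4.0 g fiber for $0.70 (total $0.70, still need 8.0 g).
Take 2.667 servings of hummus: +8.0 g fiber for $2.13 (total $2.83, still need 0.0 g).
Greedy by cheapest-per-g is optimal for a single linear constraint, so the minimum cost is $2.83.

$2.83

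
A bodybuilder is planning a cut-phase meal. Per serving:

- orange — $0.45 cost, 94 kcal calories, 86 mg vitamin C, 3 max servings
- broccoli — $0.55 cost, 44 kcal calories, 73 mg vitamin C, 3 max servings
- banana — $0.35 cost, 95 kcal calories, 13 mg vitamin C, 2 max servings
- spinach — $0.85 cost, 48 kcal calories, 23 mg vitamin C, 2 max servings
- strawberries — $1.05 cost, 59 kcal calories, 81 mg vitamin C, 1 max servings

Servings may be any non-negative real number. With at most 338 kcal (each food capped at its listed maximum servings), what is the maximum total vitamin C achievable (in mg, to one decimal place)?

434.5 mg

Vitamin C per kcal: broccoli 1.659, strawberries 1.373, orange 0.9149, spinach 0.4792, banana 0.1368.
Take 3 servings of broccoli: uses 132 kcal, +219.0 mg vitamin C (running total 219.0 mg).
Take 1 serving of strawberries: uses 59 kcal, +81.0 mg vitamin C (running total 300.0 mg).
Take 1.564 servings of orange: uses 147 kcal, +134.5 mg vitamin C (running total 434.5 mg).
Greedy by best ratio exhausts the calories allowance optimally: 434.5 mg.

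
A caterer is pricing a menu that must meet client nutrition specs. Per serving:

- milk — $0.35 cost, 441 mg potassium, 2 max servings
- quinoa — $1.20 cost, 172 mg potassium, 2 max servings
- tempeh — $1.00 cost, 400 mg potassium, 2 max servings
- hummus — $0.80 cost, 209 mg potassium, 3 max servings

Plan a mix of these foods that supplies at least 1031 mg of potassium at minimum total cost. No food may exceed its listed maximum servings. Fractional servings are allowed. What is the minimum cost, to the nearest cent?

$1.07

Cost per mg of potassium: milk $0.0008, tempeh $0.0025, hummus $0.0038, quinoa $0.0070.
Take 2 servings of milk: +882.0 mg potassium for $0.70 (total $0.70, still need 149.0 mg).
Take 0.3725 servings of tempeh: +149.0 mg potassium for $0.37 (total $1.07, still need 0.0 mg).
Greedy by cheapest-per-mg is optimal for a single linear constraint, so the minimum cost is $1.07.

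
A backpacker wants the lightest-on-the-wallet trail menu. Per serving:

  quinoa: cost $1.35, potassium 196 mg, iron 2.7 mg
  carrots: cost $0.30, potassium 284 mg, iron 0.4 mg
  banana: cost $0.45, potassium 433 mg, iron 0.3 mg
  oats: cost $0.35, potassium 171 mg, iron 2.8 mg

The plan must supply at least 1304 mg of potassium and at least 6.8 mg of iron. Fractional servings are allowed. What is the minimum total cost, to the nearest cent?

Compare the cost at each extreme point of the feasible region.
quinoa only: max(1304/196, 6.8/2.7) = 6.653 servings → $8.98.
carrots only: max(1304/284, 6.8/0.4) = 17 servings → $5.10.
banana only: max(1304/433, 6.8/0.3) = 22.67 servings → $10.20.
oats only: max(1304/171, 6.8/2.8) = 7.626 servings → $2.67.
quinoa + carrots with both tight: 2.048 servings and 3.178 servings → $3.72.
quinoa + banana with both tight: 2.3 servings and 1.971 servings → $3.99.
quinoa + oats: intersection lies outside the first quadrant.
carrots + banana: intersection lies outside the first quadrant.
carrots + oats with both tight: 3.424 servings and 1.939 servings → $1.71.
banana + oats with both tight: 2.143 servings and 2.199 servings → $1.73.
The minimum over all feasible corners is $1.71.

$1.71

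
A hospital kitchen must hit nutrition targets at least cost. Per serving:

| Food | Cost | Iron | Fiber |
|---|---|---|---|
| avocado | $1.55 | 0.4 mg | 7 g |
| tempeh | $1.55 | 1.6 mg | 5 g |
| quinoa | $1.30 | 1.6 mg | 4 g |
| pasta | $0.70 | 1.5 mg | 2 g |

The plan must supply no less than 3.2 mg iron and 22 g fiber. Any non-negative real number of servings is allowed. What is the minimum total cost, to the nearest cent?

This is a tiny linear program; its minimum lies at a vertex of the feasible set. List the vertices and price them.
avocado only: max(3.2/0.4, 22/7) = 8 servings → $12.40.
tempeh only: max(3.2/1.6, 22/5) = 4.4 servings → $6.82.
quinoa only: max(3.2/1.6, 22/4) = 5.5 servings → $7.15.
pasta only: max(3.2/1.5, 22/2) = 11 servings → $7.70.
avocado + tempeh with both tight: 2.087 servings and 1.478 servings → $5.53.
avocado + quinoa with both tight: 2.333 servings and 1.417 servings → $5.46.
avocado + pasta with both tight: 2.742 servings and 1.402 servings → $5.23.
tempeh + quinoa: intersection lies outside the first quadrant.
tempeh + pasta: intersection lies outside the first quadrant.
quinoa + pasta: the both-tight solution has a negative serving — not a feasible corner.
Cheapest feasible corner: $5.23.

$5.23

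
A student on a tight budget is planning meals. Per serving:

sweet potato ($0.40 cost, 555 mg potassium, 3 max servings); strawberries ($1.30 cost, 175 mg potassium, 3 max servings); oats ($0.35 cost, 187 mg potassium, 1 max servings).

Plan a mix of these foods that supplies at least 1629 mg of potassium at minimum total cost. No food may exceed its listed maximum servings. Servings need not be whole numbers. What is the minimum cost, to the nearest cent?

$1.17

Cost per mg of potassium: sweet potato $0.0007, oats $0.0019, strawberries $0.0074.
Take 2.935 servings of sweet potato: +1629.0 mg potassium for $1.17 (total $1.17, still need 0.0 mg).
Filling from the cheapest source first is optimal under one linear minimum: $1.17.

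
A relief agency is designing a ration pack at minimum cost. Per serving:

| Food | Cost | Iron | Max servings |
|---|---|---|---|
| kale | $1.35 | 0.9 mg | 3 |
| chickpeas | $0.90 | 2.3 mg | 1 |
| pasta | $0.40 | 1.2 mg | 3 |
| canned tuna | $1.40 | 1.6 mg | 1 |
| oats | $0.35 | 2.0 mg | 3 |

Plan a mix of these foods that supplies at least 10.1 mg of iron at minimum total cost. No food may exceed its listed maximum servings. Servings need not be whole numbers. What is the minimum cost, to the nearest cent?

$2.45

Cost per mg of iron: oats $0.1750, pasta $0.3333, chickpeas $0.3913, canned tuna $0.8750, kale $1.5000.
Take 3 servings of oats: +6.0 mg iron for $1.05 (total $1.05, still need 4.1 mg).
Take 3 servings of pasta: +3.6 mg iron for $1.20 (total $2.25, still need 0.5 mg).
Take 0.2174 servings of chickpeas: +0.5 mg iron for $0.20 (total $2.45, still need 0.0 mg).
Filling from the cheapest source first is optimal under one linear minimum: $2.45.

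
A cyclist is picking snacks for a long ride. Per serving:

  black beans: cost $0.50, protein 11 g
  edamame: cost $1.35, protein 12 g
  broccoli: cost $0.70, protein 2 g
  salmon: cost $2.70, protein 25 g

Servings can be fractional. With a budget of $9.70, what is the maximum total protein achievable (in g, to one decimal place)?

213.4 g

Protein per dollar: black beans 22, salmon 9.259, edamame 8.889, broccoli 2.857.
With no serving limits, spend the whole cost allowance on black beans: $9.70 / $0.50 × 11 g = 213.4 g.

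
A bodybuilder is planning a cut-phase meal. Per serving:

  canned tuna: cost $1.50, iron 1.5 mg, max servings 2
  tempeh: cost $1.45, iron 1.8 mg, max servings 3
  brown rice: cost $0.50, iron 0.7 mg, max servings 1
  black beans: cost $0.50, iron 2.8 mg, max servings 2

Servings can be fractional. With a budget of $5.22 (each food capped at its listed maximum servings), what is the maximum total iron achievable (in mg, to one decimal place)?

Iron per dollar: black beans 5.6, brown rice 1.4, tempeh 1.241, canned tuna 1.
Take 2 servings of black beans: spends $1.00, +5.6 mg iron (running total 5.6 mg).
Take 1 serving of brown rice: spends $0.50, +0.7 mg iron (running total 6.3 mg).
Take 2.566 servings of tempeh: spends $3.72, +4.6 mg iron (running total 10.9 mg).
Filling greedily by iron-per-dollar is optimal for one linear limit, giving 10.9 mg.

10.9 mg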